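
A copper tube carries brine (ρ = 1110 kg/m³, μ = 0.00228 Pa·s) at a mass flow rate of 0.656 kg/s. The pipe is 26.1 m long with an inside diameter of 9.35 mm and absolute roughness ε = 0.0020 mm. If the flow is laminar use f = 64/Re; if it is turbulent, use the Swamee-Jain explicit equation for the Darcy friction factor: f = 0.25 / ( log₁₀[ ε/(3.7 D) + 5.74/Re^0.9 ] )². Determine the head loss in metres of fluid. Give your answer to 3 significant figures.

h_f ≈ 239 m

A = πD²/4 = π(0.00935)²/4 = 6.866e-05 m²; mean velocity V = ṁ/(ρA) = 0.656/(1110 · 6.866e-05) = 8.607 m/s.
Reynolds number Re = ρVD/μ = 1110 · 8.607 · 0.00935 / 0.00228 = 3.918e+04.
Re > 4000 → turbulent. Relative roughness ε/D = 2e-06/0.00935 = 0.000214. Swamee-Jain: f = 0.25/(log₁₀[0.000214/3.7 + 5.74/3.918e+04^0.9])² = 0.25/(log₁₀[5.78e-05 + 0.000422])² = 0.25/(-3.319)² = 0.02269.
Darcy-Weisbach: ΔP = f(L/D)(ρV²/2) = 0.02269·(26.1/0.00935)·(1110·8.607²/2) = 0.02269·2791·4.112e+04 = 2.605e+06 Pa.
Head loss h_f = ΔP/(ρg) = 2.605e+06/(1110·9.81) = 239 m.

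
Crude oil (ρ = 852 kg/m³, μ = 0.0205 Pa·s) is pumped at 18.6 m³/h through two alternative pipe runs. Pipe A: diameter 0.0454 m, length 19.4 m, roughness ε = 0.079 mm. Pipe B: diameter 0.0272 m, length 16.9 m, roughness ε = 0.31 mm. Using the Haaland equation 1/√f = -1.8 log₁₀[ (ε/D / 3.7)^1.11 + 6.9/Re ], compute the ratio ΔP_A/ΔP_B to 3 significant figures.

ΔP_A/ΔP_B ≈ 0.0747

Pipe A: V = Q/A = 0.005167/0.001619 = 3.192 m/s; Re = 6022; ε/D = 0.00174; Haaland → f = 0.03746; ΔP_A = f(L/D)(ρV²/2) = 6.947e+04 Pa.
Pipe B: V = Q/A = 0.005167/0.0005811 = 8.892 m/s; Re = 1.005e+04; ε/D = 0.0114; Haaland → f = 0.04445; ΔP_B = f(L/D)(ρV²/2) = 9.302e+05 Pa.
ΔP_A/ΔP_B = 6.947e+04/9.302e+05 = 0.0747.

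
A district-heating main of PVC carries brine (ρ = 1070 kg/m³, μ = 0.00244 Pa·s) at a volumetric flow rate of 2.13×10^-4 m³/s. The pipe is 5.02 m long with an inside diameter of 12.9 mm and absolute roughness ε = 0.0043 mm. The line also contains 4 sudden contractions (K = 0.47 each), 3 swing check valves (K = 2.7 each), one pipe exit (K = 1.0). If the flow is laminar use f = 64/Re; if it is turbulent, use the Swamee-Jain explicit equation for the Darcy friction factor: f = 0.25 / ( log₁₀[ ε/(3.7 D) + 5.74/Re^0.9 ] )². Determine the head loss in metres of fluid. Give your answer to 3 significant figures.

h_f ≈ 3.18 m

Cross-sectional area A = πD²/4 = π(0.0129)²/4 = 0.0001307 m²; mean velocity V = Q/A = 0.000213/0.0001307 = 1.63 m/s.
Reynolds number Re = ρVD/μ = 1070 · 1.63 · 0.0129 / 0.00244 = 9219.
Re > 4000 → turbulent. Relative roughness ε/D = 4.3e-06/0.0129 = 0.000333. Swamee-Jain: f = 0.25/(log₁₀[0.000333/3.7 + 5.74/9219^0.9])² = 0.25/(log₁₀[9.01e-05 + 0.00155])² = 0.25/(-2.785)² = 0.03224.
Total minor-loss coefficient ΣK = 4·0.47 + 3·2.7 + 1·1 = 11.
ΔP = [f·L/D + ΣK]·(ρV²/2) = [0.03224·5.02/0.0129 + 11]·(1070·1.63²/2) = [12.54 + 11]·1421 = 3.343e+04 Pa.
Head loss h_f = ΔP/(ρg) = 3.343e+04/(1070·9.81) = 3.18 m.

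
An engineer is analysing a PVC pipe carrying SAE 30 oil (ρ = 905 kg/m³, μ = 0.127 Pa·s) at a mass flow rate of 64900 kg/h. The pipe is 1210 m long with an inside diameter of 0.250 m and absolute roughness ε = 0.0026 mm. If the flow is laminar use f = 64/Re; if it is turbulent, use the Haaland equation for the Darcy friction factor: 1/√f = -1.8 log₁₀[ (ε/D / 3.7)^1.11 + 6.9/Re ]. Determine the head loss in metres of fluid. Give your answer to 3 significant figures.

ṁ = 64900 kg/h = 64900/3600 = 18.03 kg/s.
A = πD²/4 = π(0.25)²/4 = 0.04909 m²; mean velocity V = ṁ/(ρA) = 18.03/(905 · 0.04909) = 0.4058 m/s.
Reynolds number Re = ρVD/μ = 905 · 0.4058 · 0.25 / 0.127 = 723.
Re < 2300 → laminar flow, so f = 64/Re = 64/723 = 0.08853 (the turbulent correlation is not needed).
Darcy-Weisbach: ΔP = f(L/D)(ρV²/2) = 0.08853·(1210/0.25)·(905·0.4058²/2) = 0.08853·4840·74.52 = 3.193e+04 Pa.
Head loss h_f = ΔP/(ρg) = 3.193e+04/(905·9.81) = 3.60 m.

h_f ≈ 3.60 m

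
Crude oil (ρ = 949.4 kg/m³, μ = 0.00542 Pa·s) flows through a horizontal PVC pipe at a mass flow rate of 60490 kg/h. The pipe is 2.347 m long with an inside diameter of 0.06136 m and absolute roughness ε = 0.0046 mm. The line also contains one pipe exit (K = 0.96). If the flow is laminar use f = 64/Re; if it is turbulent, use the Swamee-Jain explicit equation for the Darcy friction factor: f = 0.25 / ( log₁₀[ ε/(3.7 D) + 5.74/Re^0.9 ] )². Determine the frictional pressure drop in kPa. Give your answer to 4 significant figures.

ṁ = 60490 kg/h = 60490/3600 = 16.8 kg/s.
A = πD²/4 = π(0.06136)²/4 = 0.002957 m²; mean velocity V = ṁ/(ρA) = 16.8/(949.4 · 0.002957) = 5.985 m/s.
Reynolds number Re = ρVD/μ = 949.4 · 5.985 · 0.06136 / 0.00542 = 6.433e+04.
Re > 4000 → turbulent. Relative roughness ε/D = 4.6e-06/0.06136 = 7.5e-05. Swamee-Jain: f = 0.25/(log₁₀[7.5e-05/3.7 + 5.74/6.433e+04^0.9])² = 0.25/(log₁₀[2.03e-05 + 0.00027])² = 0.25/(-3.537)² = 0.01998.
Total minor-loss coefficient ΣK = 1·0.96 = 0.96.
ΔP = [f·L/D + ΣK]·(ρV²/2) = [0.01998·2.347/0.06136 + 0.96]·(949.4·5.985²/2) = [0.7643 + 0.96]·1.7e+04 = 2.932e+04 Pa.
ΔP = 2.932e+04 Pa = 29.32 kPa.

ΔP ≈ 29.32 kPa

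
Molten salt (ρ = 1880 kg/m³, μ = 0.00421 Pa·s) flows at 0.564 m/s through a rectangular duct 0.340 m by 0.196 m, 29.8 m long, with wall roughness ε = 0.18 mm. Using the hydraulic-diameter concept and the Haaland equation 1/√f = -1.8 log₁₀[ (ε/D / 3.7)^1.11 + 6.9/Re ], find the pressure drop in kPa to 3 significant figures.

ΔP ≈ 0.795 kPa

Hydraulic diameter D_h = 4A/P = 4·(0.34·0.196)/(2·(0.34+0.196)) = 0.2666/1.072 = 0.2487 m.
Re = ρVD_h/μ = 1880·0.564·0.2487/0.00421 = 6.263e+04.
ε/D_h = 0.00018/0.2487 = 0.000724; Haaland gives 1/√f = -1.8 log₁₀[7.65e-05+0.00011] = 6.712, so f = 0.0222.
ΔP = f(L/D_h)(ρV²/2) = 0.0222·29.8/0.2487·299 = 795.4 Pa.
ΔP = 0.795 kPa.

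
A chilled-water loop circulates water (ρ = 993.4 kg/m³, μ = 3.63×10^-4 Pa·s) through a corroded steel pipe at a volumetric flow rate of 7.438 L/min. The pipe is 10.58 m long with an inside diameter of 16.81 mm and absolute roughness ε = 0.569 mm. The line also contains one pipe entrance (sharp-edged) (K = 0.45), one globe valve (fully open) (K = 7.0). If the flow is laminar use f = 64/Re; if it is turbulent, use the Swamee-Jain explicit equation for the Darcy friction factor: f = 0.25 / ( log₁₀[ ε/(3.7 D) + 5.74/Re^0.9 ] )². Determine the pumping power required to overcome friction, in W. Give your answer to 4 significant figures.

Q = 7.438 L/min = 7.438/60000 = 0.000124 m³/s.
Cross-sectional area A = πD²/4 = π(0.01681)²/4 = 0.0002219 m²; mean velocity V = Q/A = 0.000124/0.0002219 = 0.5586 m/s.
Reynolds number Re = ρVD/μ = 993.4 · 0.5586 · 0.01681 / 0.000363 = 2.57e+04.
Re > 4000 → turbulent. Relative roughness ε/D = 0.000569/0.01681 = 0.0338. Swamee-Jain: f = 0.25/(log₁₀[0.0338/3.7 + 5.74/2.57e+04^0.9])² = 0.25/(log₁₀[0.00915 + 0.000617])² = 0.25/(-2.01)² = 0.06186.
Total minor-loss coefficient ΣK = 1·0.45 + 1·7 = 7.45.
ΔP = [f·L/D + ΣK]·(ρV²/2) = [0.06186·10.58/0.01681 + 7.45]·(993.4·0.5586²/2) = [38.93 + 7.45]·155 = 7188 Pa.
Pumping power P = QΔP = 0.000124·7188 = 0.89109 W = 0.8911 W.

P ≈ 0.8911 W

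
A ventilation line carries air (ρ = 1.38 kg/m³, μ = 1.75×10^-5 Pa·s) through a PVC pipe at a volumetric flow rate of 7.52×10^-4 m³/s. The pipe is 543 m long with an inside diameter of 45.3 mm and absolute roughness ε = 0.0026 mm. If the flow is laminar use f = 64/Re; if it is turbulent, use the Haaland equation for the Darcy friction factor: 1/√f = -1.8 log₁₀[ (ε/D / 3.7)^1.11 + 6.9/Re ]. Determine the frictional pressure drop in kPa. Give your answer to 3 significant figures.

ΔP ≈ 0.0691 kPa

Cross-sectional area A = πD²/4 = π(0.0453)²/4 = 0.001612 m²; mean velocity V = Q/A = 0.000752/0.001612 = 0.4666 m/s.
Reynolds number Re = ρVD/μ = 1.38 · 0.4666 · 0.0453 / 1.75e-05 = 1667.
Re < 2300 → laminar flow, so f = 64/Re = 64/1667 = 0.0384 (the turbulent correlation is not needed).
Darcy-Weisbach: ΔP = f(L/D)(ρV²/2) = 0.0384·(543/0.0453)·(1.38·0.4666²/2) = 0.0384·1.199e+04·0.1502 = 69.14 Pa.
ΔP = 69.14 Pa = 0.0691 kPa.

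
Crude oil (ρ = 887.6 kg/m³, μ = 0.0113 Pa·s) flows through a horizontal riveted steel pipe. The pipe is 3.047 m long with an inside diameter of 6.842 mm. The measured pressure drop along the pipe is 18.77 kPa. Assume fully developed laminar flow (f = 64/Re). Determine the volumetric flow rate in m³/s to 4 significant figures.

Q ≈ 2.932×10^-5 m³/s

For laminar flow, f = 64/Re with Re = ρVD/μ, so Darcy-Weisbach reduces to ΔP = 32μLV/D². Solving for V: V = ΔP·D²/(32μL) = 1.877e+04·(0.006842)²/(32·0.0113·3.047) = 0.7975 m/s.
Check: Re = ρVD/μ = 887.6·0.7975·0.006842/0.0113 = 428.6 < 2300, so the laminar assumption holds.
Q = V·A = 0.7975·(π/4·0.006842²) = 2.932e-05 m³/s = 2.932×10^-5 m³/s.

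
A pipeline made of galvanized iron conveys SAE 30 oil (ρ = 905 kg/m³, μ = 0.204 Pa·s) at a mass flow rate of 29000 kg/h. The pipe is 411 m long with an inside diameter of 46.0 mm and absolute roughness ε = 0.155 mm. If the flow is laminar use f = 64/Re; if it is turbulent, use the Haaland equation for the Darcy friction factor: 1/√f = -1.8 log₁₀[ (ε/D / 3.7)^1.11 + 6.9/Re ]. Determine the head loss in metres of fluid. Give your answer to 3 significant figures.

h_f ≈ 765 m

ṁ = 29000 kg/h = 29000/3600 = 8.056 kg/s.
A = πD²/4 = π(0.046)²/4 = 0.001662 m²; mean velocity V = ṁ/(ρA) = 8.056/(905 · 0.001662) = 5.356 m/s.
Reynolds number Re = ρVD/μ = 905 · 5.356 · 0.046 / 0.204 = 1093.
Re < 2300 → laminar flow, so f = 64/Re = 64/1093 = 0.05855 (the turbulent correlation is not needed).
Darcy-Weisbach: ΔP = f(L/D)(ρV²/2) = 0.05855·(411/0.046)·(905·5.356²/2) = 0.05855·8935·1.298e+04 = 6.791e+06 Pa.
Head loss h_f = ΔP/(ρg) = 6.791e+06/(905·9.81) = 765 m.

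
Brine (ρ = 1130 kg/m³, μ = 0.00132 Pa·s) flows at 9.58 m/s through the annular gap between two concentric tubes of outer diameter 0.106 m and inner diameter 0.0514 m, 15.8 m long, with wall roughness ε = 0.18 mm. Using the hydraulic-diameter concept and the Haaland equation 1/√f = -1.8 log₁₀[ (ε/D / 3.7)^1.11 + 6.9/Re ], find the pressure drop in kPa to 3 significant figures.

Hydraulic diameter D_h = 4A/P = D_o - D_i = 0.106 - 0.0514 = 0.0546 m.
Re = ρVD_h/μ = 1130·9.58·0.0546/0.00132 = 4.478e+05.
ε/D_h = 0.00018/0.0546 = 0.0033; Haaland gives 1/√f = -1.8 log₁₀[0.000411+1.54e-05] = 6.065, so f = 0.02718.
ΔP = f(L/D_h)(ρV²/2) = 0.02718·15.8/0.0546·5.185e+04 = 4.079e+05 Pa.
ΔP = 408 kPa.

ΔP ≈ 408 kPa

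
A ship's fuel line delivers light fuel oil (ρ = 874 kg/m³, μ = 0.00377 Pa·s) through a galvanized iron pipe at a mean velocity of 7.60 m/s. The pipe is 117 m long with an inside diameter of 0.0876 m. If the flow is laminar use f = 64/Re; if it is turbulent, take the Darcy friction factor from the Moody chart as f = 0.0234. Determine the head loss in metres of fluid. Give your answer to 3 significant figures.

h_f ≈ 92.0 m

Reynolds number Re = ρVD/μ = 874 · 7.6 · 0.0876 / 0.00377 = 1.543e+05.
Re > 4000 → turbulent; use the Moody-chart value f = 0.0234.
Darcy-Weisbach: ΔP = f(L/D)(ρV²/2) = 0.0234·(117/0.0876)·(874·7.6²/2) = 0.0234·1336·2.524e+04 = 7.889e+05 Pa.
Head loss h_f = ΔP/(ρg) = 7.889e+05/(874·9.81) = 92.0 m.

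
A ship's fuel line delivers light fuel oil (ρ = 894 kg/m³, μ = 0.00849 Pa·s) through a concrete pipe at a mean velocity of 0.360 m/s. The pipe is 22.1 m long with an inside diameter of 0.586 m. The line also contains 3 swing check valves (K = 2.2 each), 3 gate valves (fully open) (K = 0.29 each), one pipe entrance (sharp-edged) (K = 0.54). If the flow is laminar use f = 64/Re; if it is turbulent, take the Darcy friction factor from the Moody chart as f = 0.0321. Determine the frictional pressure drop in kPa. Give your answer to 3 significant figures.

Reynolds number Re = ρVD/μ = 894 · 0.36 · 0.586 / 0.00849 = 2.221e+04.
Re > 4000 → turbulent; use the Moody-chart value f = 0.0321.
Total minor-loss coefficient ΣK = 3·2.2 + 3·0.29 + 1·0.54 = 8.01.
ΔP = [f·L/D + ΣK]·(ρV²/2) = [0.0321·22.1/0.586 + 8.01]·(894·0.36²/2) = [1.211 + 8.01]·57.93 = 534.2 Pa.
ΔP = 534.2 Pa = 0.534 kPa.

ΔP ≈ 0.534 kPa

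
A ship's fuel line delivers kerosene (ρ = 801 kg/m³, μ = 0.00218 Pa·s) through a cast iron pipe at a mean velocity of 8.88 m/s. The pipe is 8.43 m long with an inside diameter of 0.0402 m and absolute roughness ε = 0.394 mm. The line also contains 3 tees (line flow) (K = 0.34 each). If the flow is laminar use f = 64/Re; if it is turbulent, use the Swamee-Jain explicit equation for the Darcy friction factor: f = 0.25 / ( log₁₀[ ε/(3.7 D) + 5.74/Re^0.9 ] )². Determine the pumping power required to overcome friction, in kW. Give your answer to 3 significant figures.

P ≈ 3.22 kW

Reynolds number Re = ρVD/μ = 801 · 8.88 · 0.0402 / 0.00218 = 1.312e+05.
Re > 4000 → turbulent. Relative roughness ε/D = 0.000394/0.0402 = 0.0098. Swamee-Jain: f = 0.25/(log₁₀[0.0098/3.7 + 5.74/1.312e+05^0.9])² = 0.25/(log₁₀[0.00265 + 0.000142])² = 0.25/(-2.554)² = 0.03832.
Total minor-loss coefficient ΣK = 3·0.34 = 1.02.
ΔP = [f·L/D + ΣK]·(ρV²/2) = [0.03832·8.43/0.0402 + 1.02]·(801·8.88²/2) = [8.036 + 1.02]·3.158e+04 = 2.86e+05 Pa.
Q = V·A = 8.88·0.001269 = 0.01127 m³/s.
Pumping power P = QΔP = 0.01127·2.86e+05 = 3223 W = 3.22 kW.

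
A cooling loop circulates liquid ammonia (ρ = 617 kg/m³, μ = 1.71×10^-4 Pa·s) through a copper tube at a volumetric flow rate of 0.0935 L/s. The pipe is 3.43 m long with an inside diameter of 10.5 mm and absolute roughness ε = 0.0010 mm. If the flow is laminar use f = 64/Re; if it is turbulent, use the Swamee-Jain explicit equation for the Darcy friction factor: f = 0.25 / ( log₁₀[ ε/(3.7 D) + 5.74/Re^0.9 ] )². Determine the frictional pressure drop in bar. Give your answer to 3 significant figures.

ΔP ≈ 0.0259 bar

Q = 0.0935 L/s = 0.0935/1000 = 9.35e-05 m³/s.
Cross-sectional area A = πD²/4 = π(0.0105)²/4 = 8.659e-05 m²; mean velocity V = Q/A = 9.35e-05/8.659e-05 = 1.08 m/s.
Reynolds number Re = ρVD/μ = 617 · 1.08 · 0.0105 / 0.000171 = 4.091e+04.
Re > 4000 → turbulent. Relative roughness ε/D = 1e-06/0.0105 = 9.52e-05. Swamee-Jain: f = 0.25/(log₁₀[9.52e-05/3.7 + 5.74/4.091e+04^0.9])² = 0.25/(log₁₀[2.57e-05 + 0.000406])² = 0.25/(-3.365)² = 0.02208.
Darcy-Weisbach: ΔP = f(L/D)(ρV²/2) = 0.02208·(3.43/0.0105)·(617·1.08²/2) = 0.02208·326.7·359.7 = 2594 Pa.
ΔP = 2594 Pa = 0.0259 bar.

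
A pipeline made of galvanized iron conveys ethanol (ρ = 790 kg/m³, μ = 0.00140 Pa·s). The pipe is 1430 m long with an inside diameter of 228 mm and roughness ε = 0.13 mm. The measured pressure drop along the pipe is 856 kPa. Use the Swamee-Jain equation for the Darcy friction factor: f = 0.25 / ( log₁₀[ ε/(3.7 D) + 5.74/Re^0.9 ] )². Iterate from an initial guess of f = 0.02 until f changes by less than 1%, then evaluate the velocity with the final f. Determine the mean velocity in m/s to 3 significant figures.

V ≈ 4.37 m/s

Rearranging Darcy-Weisbach: V = √(2·ΔP·D/(f·L·ρ)). With ε/D = 0.00013/0.228 = 0.00057, iterate starting from f = 0.02:
  f = 0.02 → V = √(2·8.56e+05·0.228/(0.02·1430·790)) = 4.156 m/s; Re = ρVD/μ = 5.348e+05; f → 0.01815
  f = 0.01815 → V = 4.364 m/s; Re = 5.614e+05; f → 0.01811
Converged (Δf/f < 1%). With the final f = 0.01811: V = √(2·8.56e+05·0.228/(0.01811·1430·790)) = 4.368 m/s.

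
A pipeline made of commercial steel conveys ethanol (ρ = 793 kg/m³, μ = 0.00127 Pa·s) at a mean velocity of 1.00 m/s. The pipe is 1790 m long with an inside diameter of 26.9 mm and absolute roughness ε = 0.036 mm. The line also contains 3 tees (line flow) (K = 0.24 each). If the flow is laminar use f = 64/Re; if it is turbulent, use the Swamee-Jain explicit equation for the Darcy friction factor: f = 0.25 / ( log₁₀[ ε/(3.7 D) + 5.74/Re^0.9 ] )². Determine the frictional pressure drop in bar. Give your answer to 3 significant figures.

ΔP ≈ 7.86 bar

Reynolds number Re = ρVD/μ = 793 · 1 · 0.0269 / 0.00127 = 1.68e+04.
Re > 4000 → turbulent. Relative roughness ε/D = 3.6e-05/0.0269 = 0.00134. Swamee-Jain: f = 0.25/(log₁₀[0.00134/3.7 + 5.74/1.68e+04^0.9])² = 0.25/(log₁₀[0.000362 + 0.000904])² = 0.25/(-2.898)² = 0.02978.
Total minor-loss coefficient ΣK = 3·0.24 = 0.72.
ΔP = [f·L/D + ΣK]·(ρV²/2) = [0.02978·1790/0.0269 + 0.72]·(793·1²/2) = [1981 + 0.72]·396.5 = 7.859e+05 Pa.
ΔP = 7.859e+05 Pa = 7.86 bar.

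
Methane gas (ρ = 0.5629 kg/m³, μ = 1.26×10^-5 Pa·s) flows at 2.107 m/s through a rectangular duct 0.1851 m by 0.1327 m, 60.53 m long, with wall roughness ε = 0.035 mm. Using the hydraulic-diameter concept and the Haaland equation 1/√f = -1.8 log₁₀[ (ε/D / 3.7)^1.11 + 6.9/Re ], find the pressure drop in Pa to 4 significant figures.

ΔP ≈ 13.82 Pa

Hydraulic diameter D_h = 4A/P = 4·(0.1851·0.1327)/(2·(0.1851+0.1327)) = 0.09825/0.6356 = 0.1546 m.
Re = ρVD_h/μ = 0.5629·2.107·0.1546/1.26e-05 = 1.455e+04.
ε/D_h = 3.5e-05/0.1546 = 0.000226; Haaland gives 1/√f = -1.8 log₁₀[2.1e-05+0.000474] = 5.949, so f = 0.02825.
ΔP = f(L/D_h)(ρV²/2) = 0.02825·60.53/0.1546·1.249 = 13.82 Pa.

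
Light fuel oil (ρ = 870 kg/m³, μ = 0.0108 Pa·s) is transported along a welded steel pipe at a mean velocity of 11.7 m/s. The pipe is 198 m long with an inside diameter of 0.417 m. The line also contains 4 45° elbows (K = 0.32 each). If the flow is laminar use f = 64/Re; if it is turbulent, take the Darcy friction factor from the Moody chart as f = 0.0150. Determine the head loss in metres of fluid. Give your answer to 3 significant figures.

h_f ≈ 58.6 m

Reynolds number Re = ρVD/μ = 870 · 11.7 · 0.417 / 0.0108 = 3.93e+05.
Re > 4000 → turbulent; use the Moody-chart value f = 0.0150.
Total minor-loss coefficient ΣK = 4·0.32 = 1.28.
ΔP = [f·L/D + ΣK]·(ρV²/2) = [0.015·198/0.417 + 1.28]·(870·11.7²/2) = [7.122 + 1.28]·5.955e+04 = 5.003e+05 Pa.
Head loss h_f = ΔP/(ρg) = 5.003e+05/(870·9.81) = 58.6 m.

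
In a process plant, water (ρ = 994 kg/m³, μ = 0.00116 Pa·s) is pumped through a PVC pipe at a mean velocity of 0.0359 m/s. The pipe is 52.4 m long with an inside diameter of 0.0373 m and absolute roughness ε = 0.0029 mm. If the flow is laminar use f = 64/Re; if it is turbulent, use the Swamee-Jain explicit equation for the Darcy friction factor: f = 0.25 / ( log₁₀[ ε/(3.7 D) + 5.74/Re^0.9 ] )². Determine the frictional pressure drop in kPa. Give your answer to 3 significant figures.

ΔP ≈ 0.0502 kPa

Reynolds number Re = ρVD/μ = 994 · 0.0359 · 0.0373 / 0.00116 = 1147.
Re < 2300 → laminar flow, so f = 64/Re = 64/1147 = 0.05578 (the turbulent correlation is not needed).
Darcy-Weisbach: ΔP = f(L/D)(ρV²/2) = 0.05578·(52.4/0.0373)·(994·0.0359²/2) = 0.05578·1405·0.6405 = 50.19 Pa.
ΔP = 50.19 Pa = 0.0502 kPa.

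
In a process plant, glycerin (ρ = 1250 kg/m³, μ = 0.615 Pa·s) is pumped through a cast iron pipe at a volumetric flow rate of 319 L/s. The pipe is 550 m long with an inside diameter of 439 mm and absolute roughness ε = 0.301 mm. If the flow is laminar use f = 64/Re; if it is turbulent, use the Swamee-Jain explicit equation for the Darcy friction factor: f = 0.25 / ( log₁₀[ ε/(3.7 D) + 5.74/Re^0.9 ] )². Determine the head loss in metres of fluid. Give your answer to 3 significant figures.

h_f ≈ 9.65 m

Q = 319 L/s = 319/1000 = 0.319 m³/s.
Cross-sectional area A = πD²/4 = π(0.439)²/4 = 0.1514 m²; mean velocity V = Q/A = 0.319/0.1514 = 2.108 m/s.
Reynolds number Re = ρVD/μ = 1250 · 2.108 · 0.439 / 0.615 = 1880.
Re < 2300 → laminar flow, so f = 64/Re = 64/1880 = 0.03403 (the turbulent correlation is not needed).
Darcy-Weisbach: ΔP = f(L/D)(ρV²/2) = 0.03403·(550/0.439)·(1250·2.108²/2) = 0.03403·1253·2776 = 1.184e+05 Pa.
Head loss h_f = ΔP/(ρg) = 1.184e+05/(1250·9.81) = 9.65 m.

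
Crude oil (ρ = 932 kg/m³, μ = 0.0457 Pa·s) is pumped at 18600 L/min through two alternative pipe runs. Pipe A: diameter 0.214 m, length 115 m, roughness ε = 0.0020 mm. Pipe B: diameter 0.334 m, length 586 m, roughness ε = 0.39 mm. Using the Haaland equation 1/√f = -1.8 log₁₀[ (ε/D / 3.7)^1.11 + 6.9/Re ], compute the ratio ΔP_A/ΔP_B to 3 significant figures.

Pipe A: V = Q/A = 0.31/0.03597 = 8.619 m/s; Re = 3.761e+04; ε/D = 9.35e-06; Haaland → f = 0.02212; ΔP_A = f(L/D)(ρV²/2) = 4.115e+05 Pa.
Pipe B: V = Q/A = 0.31/0.08762 = 3.538 m/s; Re = 2.41e+04; ε/D = 0.00117; Haaland → f = 0.02701; ΔP_B = f(L/D)(ρV²/2) = 2.764e+05 Pa.
ΔP_A/ΔP_B = 4.115e+05/2.764e+05 = 1.49.

ΔP_A/ΔP_B ≈ 1.49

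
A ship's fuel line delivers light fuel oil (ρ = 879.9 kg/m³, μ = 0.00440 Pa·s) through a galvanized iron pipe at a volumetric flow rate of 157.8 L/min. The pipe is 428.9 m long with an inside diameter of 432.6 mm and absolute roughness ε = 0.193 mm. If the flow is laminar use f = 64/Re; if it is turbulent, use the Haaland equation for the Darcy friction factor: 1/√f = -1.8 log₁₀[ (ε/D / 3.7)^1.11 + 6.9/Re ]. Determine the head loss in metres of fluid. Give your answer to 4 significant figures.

Q = 157.8 L/min = 157.8/60000 = 0.00263 m³/s.
Cross-sectional area A = πD²/4 = π(0.4326)²/4 = 0.147 m²; mean velocity V = Q/A = 0.00263/0.147 = 0.01789 m/s.
Reynolds number Re = ρVD/μ = 879.9 · 0.01789 · 0.4326 / 0.0044 = 1548.
Re < 2300 → laminar flow, so f = 64/Re = 64/1548 = 0.04134 (the turbulent correlation is not needed).
Darcy-Weisbach: ΔP = f(L/D)(ρV²/2) = 0.04134·(428.9/0.4326)·(879.9·0.01789²/2) = 0.04134·991.4·0.1409 = 5.774 Pa.
Head loss h_f = ΔP/(ρg) = 5.774/(879.9·9.81) = 6.689×10^-4 m.

h_f ≈ 6.689×10^-4 m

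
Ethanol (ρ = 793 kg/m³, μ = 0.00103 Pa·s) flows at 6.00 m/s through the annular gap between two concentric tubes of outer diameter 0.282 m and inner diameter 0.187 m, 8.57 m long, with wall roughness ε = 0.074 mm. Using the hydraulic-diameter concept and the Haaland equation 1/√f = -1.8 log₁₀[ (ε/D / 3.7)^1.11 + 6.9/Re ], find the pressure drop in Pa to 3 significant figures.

ΔP ≈ 24800 Pa

Hydraulic diameter D_h = 4A/P = D_o - D_i = 0.282 - 0.187 = 0.095 m.
Re = ρVD_h/μ = 793·6·0.095/0.00103 = 4.388e+05.
ε/D_h = 7.4e-05/0.095 = 0.000779; Haaland gives 1/√f = -1.8 log₁₀[8.3e-05+1.57e-05] = 7.21, so f = 0.01923.
ΔP = f(L/D_h)(ρV²/2) = 0.01923·8.57/0.095·1.427e+04 = 2.477e+04 Pa.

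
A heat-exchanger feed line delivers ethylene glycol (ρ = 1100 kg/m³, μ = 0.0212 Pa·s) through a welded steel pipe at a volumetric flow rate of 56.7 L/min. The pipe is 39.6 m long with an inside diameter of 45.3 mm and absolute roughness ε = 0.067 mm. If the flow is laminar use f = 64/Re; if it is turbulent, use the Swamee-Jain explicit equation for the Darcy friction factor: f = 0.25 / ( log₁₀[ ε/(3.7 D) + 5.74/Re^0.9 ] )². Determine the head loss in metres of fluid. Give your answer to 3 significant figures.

h_f ≈ 0.711 m

Q = 56.7 L/min = 56.7/60000 = 0.000945 m³/s.
Cross-sectional area A = πD²/4 = π(0.0453)²/4 = 0.001612 m²; mean velocity V = Q/A = 0.000945/0.001612 = 0.5863 m/s.
Reynolds number Re = ρVD/μ = 1100 · 0.5863 · 0.0453 / 0.0212 = 1378.
Re < 2300 → laminar flow, so f = 64/Re = 64/1378 = 0.04644 (the turbulent correlation is not needed).
Darcy-Weisbach: ΔP = f(L/D)(ρV²/2) = 0.04644·(39.6/0.0453)·(1100·0.5863²/2) = 0.04644·874.2·189.1 = 7676 Pa.
Head loss h_f = ΔP/(ρg) = 7676/(1100·9.81) = 0.711 m.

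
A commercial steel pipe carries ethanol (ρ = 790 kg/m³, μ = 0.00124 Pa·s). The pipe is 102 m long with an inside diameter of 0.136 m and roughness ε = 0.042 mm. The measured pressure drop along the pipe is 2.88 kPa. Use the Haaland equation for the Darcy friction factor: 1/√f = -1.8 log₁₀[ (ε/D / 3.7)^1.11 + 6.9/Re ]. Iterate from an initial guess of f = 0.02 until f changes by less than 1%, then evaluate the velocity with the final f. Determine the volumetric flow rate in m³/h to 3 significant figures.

Q ≈ 35.6 m³/h

Rearranging Darcy-Weisbach: V = √(2·ΔP·D/(f·L·ρ)). With ε/D = 4.2e-05/0.136 = 0.000309, iterate starting from f = 0.02:
  f = 0.02 → V = √(2·2880·0.136/(0.02·102·790)) = 0.6972 m/s; Re = ρVD/μ = 6.041e+04; f → 0.02091
  f = 0.02091 → V = 0.6818 m/s; Re = 5.908e+04; f → 0.021
Converged (Δf/f < 1%). With the final f = 0.021: V = √(2·2880·0.136/(0.021·102·790)) = 0.6805 m/s.
Q = V·A = 0.6805·(π/4·0.136²) = 0.009885 m³/s = 35.6 m³/h.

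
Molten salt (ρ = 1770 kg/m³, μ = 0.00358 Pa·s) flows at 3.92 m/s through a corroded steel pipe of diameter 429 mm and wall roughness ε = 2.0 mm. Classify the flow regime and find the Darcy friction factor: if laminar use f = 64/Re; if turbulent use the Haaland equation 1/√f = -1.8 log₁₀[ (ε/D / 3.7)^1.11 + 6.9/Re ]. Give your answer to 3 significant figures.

f ≈ 0.0299

Re = ρVD/μ = 1770·3.92·0.429/0.00358 = 8.314e+05.
Re > 4000 → turbulent. ε/D = 0.002/0.429 = 0.00466; Haaland: 1/√f = -1.8 log₁₀[0.000605 + 8.3e-06] = 5.783, so f = 0.0299.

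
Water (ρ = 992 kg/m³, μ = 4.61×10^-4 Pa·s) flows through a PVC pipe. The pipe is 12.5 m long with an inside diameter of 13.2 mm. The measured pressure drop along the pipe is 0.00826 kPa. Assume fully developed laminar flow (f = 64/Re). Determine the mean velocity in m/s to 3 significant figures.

V ≈ 0.00780 m/s

For laminar flow, f = 64/Re with Re = ρVD/μ, so Darcy-Weisbach reduces to ΔP = 32μLV/D². Solving for V: V = ΔP·D²/(32μL) = 8.26·(0.0132)²/(32·0.000461·12.5) = 0.007805 m/s.
Check: Re = ρVD/μ = 992·0.007805·0.0132/0.000461 = 221.7 < 2300, so the laminar assumption holds.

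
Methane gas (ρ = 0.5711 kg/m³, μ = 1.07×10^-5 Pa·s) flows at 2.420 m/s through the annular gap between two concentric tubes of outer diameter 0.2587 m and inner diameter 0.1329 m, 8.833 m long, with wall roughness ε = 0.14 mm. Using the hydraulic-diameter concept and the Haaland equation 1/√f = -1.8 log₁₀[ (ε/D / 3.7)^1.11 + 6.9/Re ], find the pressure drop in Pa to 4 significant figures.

ΔP ≈ 3.407 Pa

Hydraulic diameter D_h = 4A/P = D_o - D_i = 0.2587 - 0.1329 = 0.1258 m.
Re = ρVD_h/μ = 0.5711·2.42·0.1258/1.07e-05 = 1.625e+04.
ε/D_h = 0.00014/0.1258 = 0.00111; Haaland gives 1/√f = -1.8 log₁₀[0.000123+0.000425] = 5.87, so f = 0.02902.
ΔP = f(L/D_h)(ρV²/2) = 0.02902·8.833/0.1258·1.672 = 3.407 Pa.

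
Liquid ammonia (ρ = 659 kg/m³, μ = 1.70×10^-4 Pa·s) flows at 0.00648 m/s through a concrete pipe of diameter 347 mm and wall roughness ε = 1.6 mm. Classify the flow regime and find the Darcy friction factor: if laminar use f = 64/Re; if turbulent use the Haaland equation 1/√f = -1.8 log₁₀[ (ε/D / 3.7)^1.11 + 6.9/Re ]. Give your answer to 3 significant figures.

f ≈ 0.0378

Re = ρVD/μ = 659·0.00648·0.347/0.00017 = 8716.
Re > 4000 → turbulent. ε/D = 0.0016/0.347 = 0.00461; Haaland: 1/√f = -1.8 log₁₀[0.000597 + 0.000792] = 5.143, so f = 0.0378.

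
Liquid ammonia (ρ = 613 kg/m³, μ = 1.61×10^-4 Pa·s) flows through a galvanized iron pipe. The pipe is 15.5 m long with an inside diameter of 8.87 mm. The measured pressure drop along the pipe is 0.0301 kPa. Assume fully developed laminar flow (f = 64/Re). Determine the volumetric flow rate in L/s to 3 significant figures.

For laminar flow, f = 64/Re with Re = ρVD/μ, so Darcy-Weisbach reduces to ΔP = 32μLV/D². Solving for V: V = ΔP·D²/(32μL) = 30.1·(0.00887)²/(32·0.000161·15.5) = 0.02966 m/s.
Check: Re = ρVD/μ = 613·0.02966·0.00887/0.000161 = 1002 < 2300, so the laminar assumption holds.
Q = V·A = 0.02966·(π/4·0.00887²) = 1.832e-06 m³/s = 0.00183 L/s.

Q ≈ 0.00183 L/s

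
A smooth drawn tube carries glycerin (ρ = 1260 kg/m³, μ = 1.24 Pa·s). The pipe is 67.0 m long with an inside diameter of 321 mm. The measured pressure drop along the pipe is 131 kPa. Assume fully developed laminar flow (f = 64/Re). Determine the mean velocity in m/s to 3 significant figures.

For laminar flow, f = 64/Re with Re = ρVD/μ, so Darcy-Weisbach reduces to ΔP = 32μLV/D². Solving for V: V = ΔP·D²/(32μL) = 1.31e+05·(0.321)²/(32·1.24·67) = 5.077 m/s.
Check: Re = ρVD/μ = 1260·5.077·0.321/1.24 = 1656 < 2300, so the laminar assumption holds.

V ≈ 5.08 m/s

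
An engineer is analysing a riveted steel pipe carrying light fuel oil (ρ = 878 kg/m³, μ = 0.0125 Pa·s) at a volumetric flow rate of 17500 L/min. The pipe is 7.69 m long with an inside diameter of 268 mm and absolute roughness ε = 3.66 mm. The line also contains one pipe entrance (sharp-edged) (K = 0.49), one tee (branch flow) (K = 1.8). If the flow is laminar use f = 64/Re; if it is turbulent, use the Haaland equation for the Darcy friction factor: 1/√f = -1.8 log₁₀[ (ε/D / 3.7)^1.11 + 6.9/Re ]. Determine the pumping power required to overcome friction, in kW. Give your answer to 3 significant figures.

Q = 17500 L/min = 17500/60000 = 0.2917 m³/s.
Cross-sectional area A = πD²/4 = π(0.268)²/4 = 0.05641 m²; mean velocity V = Q/A = 0.2917/0.05641 = 5.17 m/s.
Reynolds number Re = ρVD/μ = 878 · 5.17 · 0.268 / 0.0125 = 9.733e+04.
Re > 4000 → turbulent. Relative roughness ε/D = 0.00366/0.268 = 0.0137. Haaland: 1/√f = -1.8 log₁₀[(0.0137/3.7)^1.11 + 6.9/9.733e+04] = -1.8 log₁₀[0.00199 + 7.09e-05] = 4.834, so f = 0.0428.
Total minor-loss coefficient ΣK = 1·0.49 + 1·1.8 = 2.29.
ΔP = [f·L/D + ΣK]·(ρV²/2) = [0.0428·7.69/0.268 + 2.29]·(878·5.17²/2) = [1.228 + 2.29]·1.174e+04 = 4.129e+04 Pa.
Pumping power P = QΔP = 0.2917·4.129e+04 = 12040 W = 12.0 kW.

P ≈ 12.0 kW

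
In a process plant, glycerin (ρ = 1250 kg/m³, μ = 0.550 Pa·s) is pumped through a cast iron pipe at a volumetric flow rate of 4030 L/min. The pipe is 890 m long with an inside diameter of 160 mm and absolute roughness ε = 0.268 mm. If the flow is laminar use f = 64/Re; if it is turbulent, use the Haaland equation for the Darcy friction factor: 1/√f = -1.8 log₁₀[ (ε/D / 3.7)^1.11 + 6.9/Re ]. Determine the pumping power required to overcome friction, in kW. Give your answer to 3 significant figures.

Q = 4030 L/min = 4030/60000 = 0.06717 m³/s.
Cross-sectional area A = πD²/4 = π(0.16)²/4 = 0.02011 m²; mean velocity V = Q/A = 0.06717/0.02011 = 3.341 m/s.
Reynolds number Re = ρVD/μ = 1250 · 3.341 · 0.16 / 0.55 = 1215.
Re < 2300 → laminar flow, so f = 64/Re = 64/1215 = 0.05269 (the turbulent correlation is not needed).
Darcy-Weisbach: ΔP = f(L/D)(ρV²/2) = 0.05269·(890/0.16)·(1250·3.341²/2) = 0.05269·5562·6975 = 2.044e+06 Pa.
Pumping power P = QΔP = 0.06717·2.044e+06 = 137300 W = 137 kW.

P ≈ 137 kW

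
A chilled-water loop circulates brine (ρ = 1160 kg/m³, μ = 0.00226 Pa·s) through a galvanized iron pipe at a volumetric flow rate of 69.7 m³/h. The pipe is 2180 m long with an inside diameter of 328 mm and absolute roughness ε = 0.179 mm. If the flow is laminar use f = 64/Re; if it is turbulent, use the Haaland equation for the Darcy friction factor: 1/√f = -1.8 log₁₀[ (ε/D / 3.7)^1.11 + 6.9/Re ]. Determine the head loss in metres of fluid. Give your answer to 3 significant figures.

Q = 69.7 m³/h = 69.7/3600 = 0.01936 m³/s.
Cross-sectional area A = πD²/4 = π(0.328)²/4 = 0.0845 m²; mean velocity V = Q/A = 0.01936/0.0845 = 0.2291 m/s.
Reynolds number Re = ρVD/μ = 1160 · 0.2291 · 0.328 / 0.00226 = 3.858e+04.
Re > 4000 → turbulent. Relative roughness ε/D = 0.000179/0.328 = 0.000546. Haaland: 1/√f = -1.8 log₁₀[(0.000546/3.7)^1.11 + 6.9/3.858e+04] = -1.8 log₁₀[5.59e-05 + 0.000179] = 6.533, so f = 0.02343.
Darcy-Weisbach: ΔP = f(L/D)(ρV²/2) = 0.02343·(2180/0.328)·(1160·0.2291²/2) = 0.02343·6646·30.45 = 4742 Pa.
Head loss h_f = ΔP/(ρg) = 4742/(1160·9.81) = 0.417 m.

h_f ≈ 0.417 m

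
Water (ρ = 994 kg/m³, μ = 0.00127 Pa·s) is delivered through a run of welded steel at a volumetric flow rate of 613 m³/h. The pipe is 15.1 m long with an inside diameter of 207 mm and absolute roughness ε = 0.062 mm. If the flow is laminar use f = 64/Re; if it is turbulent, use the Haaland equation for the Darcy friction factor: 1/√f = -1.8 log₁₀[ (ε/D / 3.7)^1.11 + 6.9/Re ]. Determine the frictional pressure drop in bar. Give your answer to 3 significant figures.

Q = 613 m³/h = 613/3600 = 0.1703 m³/s.
Cross-sectional area A = πD²/4 = π(0.207)²/4 = 0.03365 m²; mean velocity V = Q/A = 0.1703/0.03365 = 5.06 m/s.
Reynolds number Re = ρVD/μ = 994 · 5.06 · 0.207 / 0.00127 = 8.197e+05.
Re > 4000 → turbulent. Relative roughness ε/D = 6.2e-05/0.207 = 0.0003. Haaland: 1/√f = -1.8 log₁₀[(0.0003/3.7)^1.11 + 6.9/8.197e+05] = -1.8 log₁₀[2.87e-05 + 8.42e-06] = 7.974, so f = 0.01573.
Darcy-Weisbach: ΔP = f(L/D)(ρV²/2) = 0.01573·(15.1/0.207)·(994·5.06²/2) = 0.01573·72.95·1.272e+04 = 1.46e+04 Pa.
ΔP = 1.46e+04 Pa = 0.146 bar.

ΔP ≈ 0.146 bar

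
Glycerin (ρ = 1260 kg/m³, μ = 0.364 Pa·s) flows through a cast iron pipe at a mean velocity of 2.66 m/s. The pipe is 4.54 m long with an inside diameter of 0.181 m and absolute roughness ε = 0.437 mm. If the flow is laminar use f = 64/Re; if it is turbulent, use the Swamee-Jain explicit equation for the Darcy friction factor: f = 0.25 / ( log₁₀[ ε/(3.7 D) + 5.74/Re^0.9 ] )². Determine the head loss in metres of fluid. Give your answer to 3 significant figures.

Reynolds number Re = ρVD/μ = 1260 · 2.66 · 0.181 / 0.364 = 1667.
Re < 2300 → laminar flow, so f = 64/Re = 64/1667 = 0.0384 (the turbulent correlation is not needed).
Darcy-Weisbach: ΔP = f(L/D)(ρV²/2) = 0.0384·(4.54/0.181)·(1260·2.66²/2) = 0.0384·25.08·4458 = 4294 Pa.
Head loss h_f = ΔP/(ρg) = 4294/(1260·9.81) = 0.347 m.

h_f ≈ 0.347 m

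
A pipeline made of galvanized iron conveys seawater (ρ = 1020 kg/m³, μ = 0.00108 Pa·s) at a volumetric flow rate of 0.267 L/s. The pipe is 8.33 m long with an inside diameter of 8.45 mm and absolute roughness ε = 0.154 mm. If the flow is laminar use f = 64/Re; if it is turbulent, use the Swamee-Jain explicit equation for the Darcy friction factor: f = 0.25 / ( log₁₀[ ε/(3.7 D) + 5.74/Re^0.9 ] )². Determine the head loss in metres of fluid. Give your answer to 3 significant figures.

Q = 0.267 L/s = 0.267/1000 = 0.000267 m³/s.
Cross-sectional area A = πD²/4 = π(0.00845)²/4 = 5.608e-05 m²; mean velocity V = Q/A = 0.000267/5.608e-05 = 4.761 m/s.
Reynolds number Re = ρVD/μ = 1020 · 4.761 · 0.00845 / 0.00108 = 3.8e+04.
Re > 4000 → turbulent. Relative roughness ε/D = 0.000154/0.00845 = 0.0182. Swamee-Jain: f = 0.25/(log₁₀[0.0182/3.7 + 5.74/3.8e+04^0.9])² = 0.25/(log₁₀[0.00493 + 0.000434])² = 0.25/(-2.271)² = 0.04848.
Darcy-Weisbach: ΔP = f(L/D)(ρV²/2) = 0.04848·(8.33/0.00845)·(1020·4.761²/2) = 0.04848·985.8·1.156e+04 = 5.525e+05 Pa.
Head loss h_f = ΔP/(ρg) = 5.525e+05/(1020·9.81) = 55.2 m.

h_f ≈ 55.2 m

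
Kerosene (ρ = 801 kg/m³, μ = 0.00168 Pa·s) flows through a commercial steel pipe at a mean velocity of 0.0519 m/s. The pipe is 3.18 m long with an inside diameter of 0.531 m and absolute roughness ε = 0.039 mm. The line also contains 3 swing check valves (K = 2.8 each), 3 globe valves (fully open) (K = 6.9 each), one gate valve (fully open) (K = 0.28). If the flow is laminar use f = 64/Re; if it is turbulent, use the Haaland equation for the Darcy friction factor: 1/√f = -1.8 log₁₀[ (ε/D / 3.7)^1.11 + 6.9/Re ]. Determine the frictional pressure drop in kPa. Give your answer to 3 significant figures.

Reynolds number Re = ρVD/μ = 801 · 0.0519 · 0.531 / 0.00168 = 1.314e+04.
Re > 4000 → turbulent. Relative roughness ε/D = 3.9e-05/0.531 = 7.34e-05. Haaland: 1/√f = -1.8 log₁₀[(7.34e-05/3.7)^1.11 + 6.9/1.314e+04] = -1.8 log₁₀[6.03e-06 + 0.000525] = 5.895, so f = 0.02878.
Total minor-loss coefficient ΣK = 3·2.8 + 3·6.9 + 1·0.28 = 29.4.
ΔP = [f·L/D + ΣK]·(ρV²/2) = [0.02878·3.18/0.531 + 29.4]·(801·0.0519²/2) = [0.1724 + 29.4]·1.079 = 31.88 Pa.
ΔP = 31.88 Pa = 0.0319 kPa.

ΔP ≈ 0.0319 kPa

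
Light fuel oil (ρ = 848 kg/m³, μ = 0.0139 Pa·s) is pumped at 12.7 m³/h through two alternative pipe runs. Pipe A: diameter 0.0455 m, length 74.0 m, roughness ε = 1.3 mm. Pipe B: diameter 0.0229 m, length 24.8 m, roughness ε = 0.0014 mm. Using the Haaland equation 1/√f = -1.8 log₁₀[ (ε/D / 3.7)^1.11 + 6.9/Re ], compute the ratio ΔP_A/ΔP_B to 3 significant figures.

Pipe A: V = Q/A = 0.003528/0.001626 = 2.17 m/s; Re = 6023; ε/D = 0.0286; Haaland → f = 0.06115; ΔP_A = f(L/D)(ρV²/2) = 1.985e+05 Pa.
Pipe B: V = Q/A = 0.003528/0.0004119 = 8.565 m/s; Re = 1.197e+04; ε/D = 6.11e-05; Haaland → f = 0.02948; ΔP_B = f(L/D)(ρV²/2) = 9.932e+05 Pa.
ΔP_A/ΔP_B = 1.985e+05/9.932e+05 = 0.200.

ΔP_A/ΔP_B ≈ 0.200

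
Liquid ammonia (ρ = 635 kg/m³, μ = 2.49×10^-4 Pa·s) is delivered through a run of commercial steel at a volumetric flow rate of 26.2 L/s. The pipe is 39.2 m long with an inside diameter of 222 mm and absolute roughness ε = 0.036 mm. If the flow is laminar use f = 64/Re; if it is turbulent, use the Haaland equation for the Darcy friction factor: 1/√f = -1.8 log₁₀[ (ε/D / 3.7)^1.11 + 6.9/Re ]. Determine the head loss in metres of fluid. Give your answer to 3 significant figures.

Q = 26.2 L/s = 26.2/1000 = 0.0262 m³/s.
Cross-sectional area A = πD²/4 = π(0.222)²/4 = 0.03871 m²; mean velocity V = Q/A = 0.0262/0.03871 = 0.6769 m/s.
Reynolds number Re = ρVD/μ = 635 · 0.6769 · 0.222 / 0.000249 = 3.832e+05.
Re > 4000 → turbulent. Relative roughness ε/D = 3.6e-05/0.222 = 0.000162. Haaland: 1/√f = -1.8 log₁₀[(0.000162/3.7)^1.11 + 6.9/3.832e+05] = -1.8 log₁₀[1.45e-05 + 1.8e-05] = 8.078, so f = 0.01533.
Darcy-Weisbach: ΔP = f(L/D)(ρV²/2) = 0.01533·(39.2/0.222)·(635·0.6769²/2) = 0.01533·176.6·145.5 = 393.7 Pa.
Head loss h_f = ΔP/(ρg) = 393.7/(635·9.81) = 0.0632 m.

h_f ≈ 0.0632 m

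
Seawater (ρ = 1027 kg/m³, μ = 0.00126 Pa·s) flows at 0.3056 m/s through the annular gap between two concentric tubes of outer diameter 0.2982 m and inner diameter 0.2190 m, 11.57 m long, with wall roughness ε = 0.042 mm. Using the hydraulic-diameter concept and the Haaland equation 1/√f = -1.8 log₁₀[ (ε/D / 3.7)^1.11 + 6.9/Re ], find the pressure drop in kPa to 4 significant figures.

ΔP ≈ 0.1877 kPa

Hydraulic diameter D_h = 4A/P = D_o - D_i = 0.2982 - 0.219 = 0.0792 m.
Re = ρVD_h/μ = 1027·0.3056·0.0792/0.00126 = 1.973e+04.
ε/D_h = 4.2e-05/0.0792 = 0.00053; Haaland gives 1/√f = -1.8 log₁₀[5.41e-05+0.00035] = 6.109, so f = 0.0268.
ΔP = f(L/D_h)(ρV²/2) = 0.0268·11.57/0.0792·47.96 = 187.7 Pa.
ΔP = 0.1877 kPa.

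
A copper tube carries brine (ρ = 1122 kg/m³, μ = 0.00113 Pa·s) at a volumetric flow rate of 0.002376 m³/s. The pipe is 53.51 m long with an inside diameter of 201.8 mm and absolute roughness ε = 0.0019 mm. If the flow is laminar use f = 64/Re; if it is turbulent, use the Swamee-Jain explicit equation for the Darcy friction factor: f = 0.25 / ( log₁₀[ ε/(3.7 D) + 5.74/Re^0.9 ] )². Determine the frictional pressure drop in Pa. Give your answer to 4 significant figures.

Cross-sectional area A = πD²/4 = π(0.2018)²/4 = 0.03198 m²; mean velocity V = Q/A = 0.002376/0.03198 = 0.07429 m/s.
Reynolds number Re = ρVD/μ = 1122 · 0.07429 · 0.2018 / 0.00113 = 1.489e+04.
Re > 4000 → turbulent. Relative roughness ε/D = 1.9e-06/0.2018 = 9.42e-06. Swamee-Jain: f = 0.25/(log₁₀[9.42e-06/3.7 + 5.74/1.489e+04^0.9])² = 0.25/(log₁₀[2.54e-06 + 0.00101])² = 0.25/(-2.995)² = 0.02786.
Darcy-Weisbach: ΔP = f(L/D)(ρV²/2) = 0.02786·(53.51/0.2018)·(1122·0.07429²/2) = 0.02786·265.2·3.096 = 22.87 Pa.

ΔP ≈ 22.87 Pa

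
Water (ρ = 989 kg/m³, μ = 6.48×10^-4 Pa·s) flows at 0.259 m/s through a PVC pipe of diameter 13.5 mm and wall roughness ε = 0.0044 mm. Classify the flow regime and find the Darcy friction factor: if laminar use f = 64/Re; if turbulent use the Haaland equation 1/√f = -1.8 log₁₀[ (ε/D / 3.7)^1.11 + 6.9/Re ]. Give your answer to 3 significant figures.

f ≈ 0.0373

Re = ρVD/μ = 989·0.259·0.0135/0.000648 = 5336.
Re > 4000 → turbulent. ε/D = 4.4e-06/0.0135 = 0.000326; Haaland: 1/√f = -1.8 log₁₀[3.15e-05 + 0.00129] = 5.18, so f = 0.03726.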